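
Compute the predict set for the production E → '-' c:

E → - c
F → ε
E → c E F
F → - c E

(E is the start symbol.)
PREDICT(E → '-' c) = (FIRST(RHS) \ {ε}) ∪ (FOLLOW(E) if ε ∈ FIRST(RHS), i.e. RHS ⇒* ε)
FIRST('-' c) = { '-' }
ε ∉ FIRST('-' c), so FOLLOW(E) is not added.
PREDICT(E → '-' c) = { '-' }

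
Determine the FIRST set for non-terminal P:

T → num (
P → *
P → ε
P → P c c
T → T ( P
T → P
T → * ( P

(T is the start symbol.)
From P → *:
  - '*' is a terminal: add '*' and stop
From P → ε:
  - ε-production, so ε ∈ FIRST(P)
From P → P c c:
  - P is the symbol being defined: contributes nothing new
    P is nullable, so continue to the next symbol
  - c is a terminal: add 'c' and stop

Collecting: FIRST(P) = { '*', 'c', ε }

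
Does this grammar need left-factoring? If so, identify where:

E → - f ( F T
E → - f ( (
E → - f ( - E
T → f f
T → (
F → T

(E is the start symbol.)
Left-factoring is needed when two productions for the same non-terminal
share a common prefix on the right-hand side.

Productions for E:
  E → - f ( F T
  E → - f ( (
  E → - f ( - E
Productions for T:
  T → f f
  T → (

Found common prefix '- f (' in productions for E

Answer: Yes, E has productions with common prefix '- f ('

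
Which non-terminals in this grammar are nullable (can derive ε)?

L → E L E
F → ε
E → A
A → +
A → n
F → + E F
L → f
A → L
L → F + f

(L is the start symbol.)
A non-terminal is nullable if it can derive ε (the empty string): either it has an ε-production, or it has a production whose right-hand side consists entirely of nullable non-terminals.

ε-productions: F → ε
So F is immediately nullable.
No further non-terminal can be added: every production for the remaining non-terminals contains a terminal or a non-nullable non-terminal.
Nullable = { 'F' }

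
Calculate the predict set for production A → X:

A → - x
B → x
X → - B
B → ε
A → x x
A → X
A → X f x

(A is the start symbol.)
{ '-' }

PREDICT(A → X) = (FIRST(RHS) \ {ε}) ∪ (FOLLOW(A) if ε ∈ FIRST(RHS), i.e. RHS ⇒* ε)
FIRST(X) = { '-' }
FIRST(X) = { '-' }
ε ∉ FIRST(X), so FOLLOW(A) is not added.
PREDICT(A → X) = { '-' }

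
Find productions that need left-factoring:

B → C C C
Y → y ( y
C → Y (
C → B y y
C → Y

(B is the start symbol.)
Left-factoring is needed when two productions for the same non-terminal
share a common prefix on the right-hand side.

Productions for C:
  C → Y (
  C → B y y
  C → Y

Found common prefix 'Y' in productions for C

Answer: Yes, C has productions with common prefix 'Y'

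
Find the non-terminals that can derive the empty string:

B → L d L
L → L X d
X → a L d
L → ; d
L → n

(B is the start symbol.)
None

A non-terminal is nullable if it can derive ε (the empty string): either it has an ε-production, or it has a production whose right-hand side consists entirely of nullable non-terminals.

There are no ε-productions, so no non-terminal can derive ε.
No non-terminals are nullable.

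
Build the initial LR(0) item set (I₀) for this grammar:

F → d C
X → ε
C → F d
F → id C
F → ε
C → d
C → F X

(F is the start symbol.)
{ [F → . d C], [F → . id C], [F → .], [F' → . F] }

First, augment the grammar with F' → F
I₀ = CLOSURE({ [F' → . F] }):
  [F' → . F] has the dot before F: add [F → . d C], [F → . id C], [F → .]
No further items can be added.

I₀ = { [F → . d C], [F → . id C], [F → .], [F' → . F] }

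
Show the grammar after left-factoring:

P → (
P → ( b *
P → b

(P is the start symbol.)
P → ( P'
P' → ε
P' → b *
P → b

Left-factoring transforms A → αβ₁ | αβ₂ into A → αA' and A' → β₁ | β₂
(α is the longest common prefix among the alternatives). Repeat until
no nonterminal has two alternatives with a common prefix.

Round 1: P has alternatives sharing prefix '('. Introduce P': P → ( P'
  Add: P' → ε
  Add: P' → b *

No remaining common prefixes — done.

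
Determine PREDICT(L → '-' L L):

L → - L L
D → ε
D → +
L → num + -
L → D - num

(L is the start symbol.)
{ '-' }

PREDICT(L → '-' L L) = (FIRST(RHS) \ {ε}) ∪ (FOLLOW(L) if ε ∈ FIRST(RHS), i.e. RHS ⇒* ε)
FIRST('-' L L) = { '-' }
ε ∉ FIRST('-' L L), so FOLLOW(L) is not added.
PREDICT(L → '-' L L) = { '-' }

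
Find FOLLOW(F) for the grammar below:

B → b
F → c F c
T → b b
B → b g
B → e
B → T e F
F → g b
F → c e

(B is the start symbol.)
To compute FOLLOW(F), find every occurrence of F on a right-hand side N → α F β: add FIRST(β) \ {ε}, and if β is empty or nullable also add FOLLOW(N). Iterate to a fixed point.

In F → c F c: F is followed by c, add FIRST(c) \ {ε} = { 'c' }
In B → T e F: F is at the end, add FOLLOW(B)

The FOLLOW sets referred to above (computed the same way, to a fixed point):
  FOLLOW(B) = { $ }

Taking the union: FOLLOW(F) = { $, 'c' }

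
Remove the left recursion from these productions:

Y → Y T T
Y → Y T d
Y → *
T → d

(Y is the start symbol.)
Y is directly left-recursive. The standard transformation for
  A → A α₁ | ... | A α_m | β₁ | ... | β_n
is
  A  → β₁ A' | ... | β_n A'
  A' → α₁ A' | ... | α_m A' | ε

Y → * becomes Y → * Y'
Y → Y T T becomes Y' → T T Y'
Y → Y T d becomes Y' → T d Y'
Add Y' → ε

Productions for other non-terminals are unchanged:
  T → d

Resulting grammar:
Y → * Y'
Y' → T T Y'
Y' → T d Y'
Y' → ε
T → d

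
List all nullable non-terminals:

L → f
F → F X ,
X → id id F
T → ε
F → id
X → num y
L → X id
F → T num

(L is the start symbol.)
{ 'T' }

A non-terminal is nullable if it can derive ε (the empty string): either it has an ε-production, or it has a production whose right-hand side consists entirely of nullable non-terminals.

ε-productions: T → ε
So T is immediately nullable.
No further non-terminal can be added: every production for the remaining non-terminals contains a terminal or a non-nullable non-terminal.
Nullable = { 'T' }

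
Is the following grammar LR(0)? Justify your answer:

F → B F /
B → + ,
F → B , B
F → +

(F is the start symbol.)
A grammar is LR(0) if no state in the canonical LR(0) collection has:
  - both a shift item (dot before a terminal) and a complete item (shift-reduce conflict), or
  - two or more complete items (reduce-reduce conflict; the accept item [F' → F .] counts as a complete item here).

Augment with F' → F and build the canonical LR(0) collection (I0 = CLOSURE({[F' → . F]}), then GOTO on every symbol after a dot until no new states appear). It has 10 states:
  I0: { [B → . + ,], [F → . +], [F → . B , B], [F → . B F /], [F' → . F] }  — shift
  I1: { [B → + . ,], [F → + .] }  — shift, reduce
  I2: { [B → . + ,], [F → . +], [F → . B , B], [F → . B F /], [F → B . , B], [F → B . F /] }  — shift
  I3: { [F' → F .] }  — accept
  I4: { [B → . + ,], [F → B , . B] }  — shift
  I5: { [F → B F . /] }  — shift
  I6: { [F → B F / .] }  — reduce
  I7: { [B → + . ,] }  — shift
  I8: { [F → B , B .] }  — reduce
  I9: { [B → + , .] }  — reduce

Conflict in state I1:
  Shift-reduce conflict between [F → + .] and [B → + . ,]
So the grammar is NOT LR(0).

Answer: No. Shift-reduce conflict between [F → + .] and [B → + . ,]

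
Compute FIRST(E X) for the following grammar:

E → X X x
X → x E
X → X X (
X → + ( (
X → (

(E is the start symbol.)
{ '(', '+', 'x' }

FIRST sets of the non-terminals involved (from the grammar, by fixed-point iteration):
  FIRST(E) = { '(', '+', 'x' }

To compute FIRST(E X), process the symbols left to right:
Symbol E is a non-terminal. Add FIRST(E) \ {ε} = { '(', '+', 'x' }
E is not nullable (ε ∉ FIRST(E)), so stop here.
FIRST(E X) = { '(', '+', 'x' }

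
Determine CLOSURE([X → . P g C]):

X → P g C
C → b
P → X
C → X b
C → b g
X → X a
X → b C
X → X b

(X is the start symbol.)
{ [P → . X], [X → . P g C], [X → . X a], [X → . X b], [X → . b C] }

Start with: [X → . P g C]
  [X → . P g C] has the dot before P: add [P → . X]
  [P → . X] has the dot before X: add [X → . X a], [X → . b C], [X → . X b]
No further items can be added.

CLOSURE = { [P → . X], [X → . P g C], [X → . X a], [X → . X b], [X → . b C] }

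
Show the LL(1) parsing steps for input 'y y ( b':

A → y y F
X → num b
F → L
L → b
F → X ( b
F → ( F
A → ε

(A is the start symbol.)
Stack is shown with the top on the left.

Stack    Input      Action
--------------------------
A $      y y ( b $  output A → y y F
y y F $  y y ( b $  match 'y'
y F $    y ( b $    match 'y'
F $      ( b $      output F → ( F
( F $    ( b $      match '('
F $      b $        output F → L
L $      b $        output L → b
b $      b $        match 'b'
$        $          accept

The string is accepted.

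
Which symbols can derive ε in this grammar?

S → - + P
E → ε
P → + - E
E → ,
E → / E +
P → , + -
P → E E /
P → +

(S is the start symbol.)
ε-productions: E → ε
So E is immediately nullable.
No further non-terminal can be added: every production for the remaining non-terminals contains a terminal or a non-nullable non-terminal.
Nullable = { 'E' }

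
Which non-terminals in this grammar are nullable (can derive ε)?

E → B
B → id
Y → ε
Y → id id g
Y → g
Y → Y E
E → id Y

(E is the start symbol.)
{ 'Y' }

A non-terminal is nullable if it can derive ε (the empty string): either it has an ε-production, or it has a production whose right-hand side consists entirely of nullable non-terminals.

ε-productions: Y → ε
So Y is immediately nullable.
No further non-terminal can be added: every production for the remaining non-terminals contains a terminal or a non-nullable non-terminal.
Nullable = { 'Y' }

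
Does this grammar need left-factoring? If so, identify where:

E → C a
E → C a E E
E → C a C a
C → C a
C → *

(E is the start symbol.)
Yes, E has productions with common prefix 'C a'

Left-factoring is needed when two productions for the same non-terminal
share a common prefix on the right-hand side.

Productions for E:
  E → C a
  E → C a E E
  E → C a C a
Productions for C:
  C → C a
  C → *

Found common prefix 'C a' in productions for E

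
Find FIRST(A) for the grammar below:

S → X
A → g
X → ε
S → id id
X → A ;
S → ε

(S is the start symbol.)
{ 'g' }

To compute FIRST(A), examine every production with A on the left-hand side, reading each right-hand side left to right until a non-nullable symbol is reached.

From A → g:
  - g is a terminal: add 'g' and stop

Collecting: FIRST(A) = { 'g' }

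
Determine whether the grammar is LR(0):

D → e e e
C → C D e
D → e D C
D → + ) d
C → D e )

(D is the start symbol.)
A grammar is LR(0) if no state in the canonical LR(0) collection has:
  - both a shift item (dot before a terminal) and a complete item (shift-reduce conflict), or
  - two or more complete items (reduce-reduce conflict; the accept item [D' → D .] counts as a complete item here).

Augment with D' → D and build the canonical LR(0) collection (I0 = CLOSURE({[D' → . D]}), then GOTO on every symbol after a dot until no new states appear). It has 15 states:
  I0: { [D → . + ) d], [D → . e D C], [D → . e e e], [D' → . D] }  — shift
  I1: { [D → + . ) d] }  — shift
  I2: { [D' → D .] }  — accept
  I3: { [D → . + ) d], [D → . e D C], [D → . e e e], [D → e . D C], [D → e . e e] }  — shift
  I4: { [C → . C D e], [C → . D e )], [D → . + ) d], [D → . e D C], [D → . e e e], [D → e D . C] }  — shift
  I5: { [D → . + ) d], [D → . e D C], [D → . e e e], [D → e . D C], [D → e . e e], [D → e e . e] }  — shift
  I6: { [D → . + ) d], [D → . e D C], [D → . e e e], [D → e . D C], [D → e . e e], [D → e e . e], [D → e e e .] }  — shift, reduce
  I7: { [C → C . D e], [D → . + ) d], [D → . e D C], [D → . e e e], [D → e D C .] }  — shift, reduce
  I8: { [C → D . e )] }  — shift
  I9: { [C → D e . )] }  — shift
  I10: { [C → D e ) .] }  — reduce
  I11: { [C → C D . e] }  — shift
  I12: { [C → C D e .] }  — reduce
  I13: { [D → + ) . d] }  — shift
  I14: { [D → + ) d .] }  — reduce

Conflict in state I6:
  Shift-reduce conflict between [D → e e e .] and [D → . + ) d]
So the grammar is NOT LR(0).

Answer: No. Shift-reduce conflict between [D → e e e .] and [D → . + ) d]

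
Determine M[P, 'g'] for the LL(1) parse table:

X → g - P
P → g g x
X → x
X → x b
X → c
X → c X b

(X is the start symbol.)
To find M[P, 'g'], we find productions for P where 'g' is in the predict set (PREDICT(N → α) = (FIRST(α) \ {ε}) ∪ (FOLLOW(N) if α ⇒* ε)).

P → g g x: PREDICT = { 'g' }
  'g' is in predict set, so this production goes in M[P, 'g']

M[P, 'g'] = P → g g x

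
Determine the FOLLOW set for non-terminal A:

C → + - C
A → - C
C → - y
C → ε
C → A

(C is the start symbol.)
{ $ }

To compute FOLLOW(A), find every occurrence of A on a right-hand side N → α A β: add FIRST(β) \ {ε}, and if β is empty or nullable also add FOLLOW(N). Iterate to a fixed point.

In C → A: A is at the end, add FOLLOW(C)

The FOLLOW sets referred to above (computed the same way, to a fixed point):
  FOLLOW(C) = { $ }

Taking the union: FOLLOW(A) = { $ }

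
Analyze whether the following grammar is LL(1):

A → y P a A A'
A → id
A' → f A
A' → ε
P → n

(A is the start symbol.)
No. Predict set conflict for A': { 'f' }

A grammar is LL(1) if for each non-terminal N with multiple productions, the predict sets of those productions are pairwise disjoint, where PREDICT(N → α) = (FIRST(α) \ {ε}) ∪ (FOLLOW(N) if α ⇒* ε).

Relevant sets:
  FOLLOW(A') = { $, 'f' }

For A:
  PREDICT(A → y P a A A') = { 'y' }
  PREDICT(A → id) = { 'id' }
For A':
  PREDICT(A' → f A) = { 'f' }
  PREDICT(A' → ε) = { $, 'f' }
P has a single production, so nothing to check there.

Conflict found: Predict set conflict for A': { 'f' }
The grammar is NOT LL(1).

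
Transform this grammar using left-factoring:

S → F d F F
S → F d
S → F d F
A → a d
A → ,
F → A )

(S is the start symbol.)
S → F d S'
S' → F S''
S'' → F
S'' → ε
S' → ε
A → a d
A → ,
F → A )

Left-factoring transforms A → αβ₁ | αβ₂ into A → αA' and A' → β₁ | β₂
(α is the longest common prefix among the alternatives). Repeat until
no nonterminal has two alternatives with a common prefix.

Round 1: S has alternatives sharing prefix 'F d'. Introduce S': S → F d S'
  Add: S' → F F
  Add: S' → ε
  Add: S' → F

Round 2: S' has alternatives sharing prefix 'F'. Introduce S'': S' → F S''
  Add: S'' → F
  Add: S'' → ε

No remaining common prefixes — done.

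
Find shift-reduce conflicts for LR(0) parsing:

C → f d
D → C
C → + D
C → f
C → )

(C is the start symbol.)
Augment with C' → C and build the canonical LR(0) collection (I0 = CLOSURE({[C' → . C]}), then GOTO on every symbol after a dot until no new states appear). It has 8 states:
  I0: { [C → . )], [C → . + D], [C → . f d], [C → . f], [C' → . C] }  — shift
  I1: { [C → ) .] }  — reduce
  I2: { [C → + . D], [C → . )], [C → . + D], [C → . f d], [C → . f], [D → . C] }  — shift
  I3: { [C' → C .] }  — accept
  I4: { [C → f . d], [C → f .] }  — shift, reduce
  I5: { [C → f d .] }  — reduce
  I6: { [D → C .] }  — reduce
  I7: { [C → + D .] }  — reduce

I4 contains reduce item [C → f .] and shift item [C → f . d] — shift-reduce conflict.

Answer: Yes — I4: [C → f .] vs [C → f . d]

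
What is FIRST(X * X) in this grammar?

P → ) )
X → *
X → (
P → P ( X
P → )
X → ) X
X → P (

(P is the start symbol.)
{ '(', ')', '*' }

FIRST sets of the non-terminals involved (from the grammar, by fixed-point iteration):
  FIRST(X) = { '(', ')', '*' }

To compute FIRST(X * X), process the symbols left to right:
Symbol X is a non-terminal. Add FIRST(X) \ {ε} = { '(', ')', '*' }
X is not nullable (ε ∉ FIRST(X)), so stop here.
FIRST(X * X) = { '(', ')', '*' }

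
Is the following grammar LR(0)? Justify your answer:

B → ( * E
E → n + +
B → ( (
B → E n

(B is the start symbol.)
Augment with B' → B and build the canonical LR(0) collection (I0 = CLOSURE({[B' → . B]}), then GOTO on every symbol after a dot until no new states appear). It has 11 states:
  I0: { [B → . ( (], [B → . ( * E], [B → . E n], [B' → . B], [E → . n + +] }  — shift
  I1: { [B → ( . (], [B → ( . * E] }  — shift
  I2: { [B' → B .] }  — accept
  I3: { [B → E . n] }  — shift
  I4: { [E → n . + +] }  — shift
  I5: { [E → n + . +] }  — shift
  I6: { [E → n + + .] }  — reduce
  I7: { [B → E n .] }  — reduce
  I8: { [B → ( ( .] }  — reduce
  I9: { [B → ( * . E], [E → . n + +] }  — shift
  I10: { [B → ( * E .] }  — reduce

Every state is either a pure shift/goto state or contains exactly one complete item and nothing to shift — no conflicts. The grammar is LR(0).

Answer: Yes, the grammar is LR(0)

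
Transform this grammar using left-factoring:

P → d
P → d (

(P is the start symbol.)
P → d P'
P' → ε
P' → (

Left-factoring transforms A → αβ₁ | αβ₂ into A → αA' and A' → β₁ | β₂
(α is the longest common prefix among the alternatives). Repeat until
no nonterminal has two alternatives with a common prefix.

Round 1: P has alternatives sharing prefix 'd'. Introduce P': P → d P'
  Add: P' → ε
  Add: P' → (

No remaining common prefixes — done.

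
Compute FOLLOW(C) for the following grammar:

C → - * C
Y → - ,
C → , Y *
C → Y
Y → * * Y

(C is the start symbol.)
C is the start symbol, so $ ∈ FOLLOW(C).
In C → - * C: C is at the end; this adds FOLLOW(C) to itself — nothing new

Taking the union: FOLLOW(C) = { $ }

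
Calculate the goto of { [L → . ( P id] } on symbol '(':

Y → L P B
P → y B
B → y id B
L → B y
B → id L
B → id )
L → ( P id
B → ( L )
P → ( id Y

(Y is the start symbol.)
GOTO(I, '(') = CLOSURE({ [A → αX.β] : [A → α.Xβ] ∈ I, X = '(' })

Items with dot before '(', with the dot advanced:
  [L → . ( P id] → [L → ( . P id]
Closure of the advanced items:
  [L → ( . P id] has the dot before P: add [P → . y B], [P → . ( id Y]

GOTO = { [L → ( . P id], [P → . ( id Y], [P → . y B] }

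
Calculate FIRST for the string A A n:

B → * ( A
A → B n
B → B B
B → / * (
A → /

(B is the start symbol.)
{ '*', '/' }

FIRST sets of the non-terminals involved (from the grammar, by fixed-point iteration):
  FIRST(A) = { '*', '/' }

To compute FIRST(A A n), process the symbols left to right:
Symbol A is a non-terminal. Add FIRST(A) \ {ε} = { '*', '/' }
A is not nullable (ε ∉ FIRST(A)), so stop here.
FIRST(A A n) = { '*', '/' }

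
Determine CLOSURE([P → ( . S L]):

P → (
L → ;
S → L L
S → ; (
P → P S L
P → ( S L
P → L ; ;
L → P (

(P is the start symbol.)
{ [L → . ;], [L → . P (], [P → ( . S L], [P → . ( S L], [P → . (], [P → . L ; ;], [P → . P S L], [S → . ; (], [S → . L L] }

To compute CLOSURE, for each item [A → α.Bβ] where B is a non-terminal, add [B → .γ] for all productions B → γ; repeat for the newly added items until nothing changes.

Start with: [P → ( . S L]
  [P → ( . S L] has the dot before S: add [S → . L L], [S → . ; (]
  [S → . L L] has the dot before L: add [L → . ;], [L → . P (]
  [L → . P (] has the dot before P: add [P → . (], [P → . P S L], [P → . ( S L], [P → . L ; ;]
No further items can be added.

CLOSURE = { [L → . ;], [L → . P (], [P → ( . S L], [P → . ( S L], [P → . (], [P → . L ; ;], [P → . P S L], [S → . ; (], [S → . L L] }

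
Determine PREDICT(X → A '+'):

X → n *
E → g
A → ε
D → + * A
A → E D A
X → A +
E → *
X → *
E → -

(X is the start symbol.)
{ '*', '+', '-', 'g' }

PREDICT(X → A '+') = (FIRST(RHS) \ {ε}) ∪ (FOLLOW(X) if ε ∈ FIRST(RHS), i.e. RHS ⇒* ε)
FIRST(A) = { '*', '-', 'g', ε }
FIRST(A '+') = { '*', '+', '-', 'g' }
ε ∉ FIRST(A '+'), so FOLLOW(X) is not added.
PREDICT(X → A '+') = { '*', '+', '-', 'g' }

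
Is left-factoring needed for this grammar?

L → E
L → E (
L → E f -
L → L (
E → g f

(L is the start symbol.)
Yes, L has productions with common prefix 'E'

Left-factoring is needed when two productions for the same non-terminal
share a common prefix on the right-hand side.

Productions for L:
  L → E
  L → E (
  L → E f -
  L → L (

Found common prefix 'E' in productions for L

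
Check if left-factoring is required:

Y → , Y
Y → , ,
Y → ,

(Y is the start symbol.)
Left-factoring is needed when two productions for the same non-terminal
share a common prefix on the right-hand side.

Productions for Y:
  Y → , Y
  Y → , ,
  Y → ,

Found common prefix ',' in productions for Y

Answer: Yes, Y has productions with common prefix ','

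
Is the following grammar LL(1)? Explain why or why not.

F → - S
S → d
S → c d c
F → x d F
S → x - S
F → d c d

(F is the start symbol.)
Yes, the grammar is LL(1).

A grammar is LL(1) if for each non-terminal N with multiple productions, the predict sets of those productions are pairwise disjoint, where PREDICT(N → α) = (FIRST(α) \ {ε}) ∪ (FOLLOW(N) if α ⇒* ε).

For F:
  PREDICT(F → '-' S) = { '-' }
  PREDICT(F → x d F) = { 'x' }
  PREDICT(F → d c d) = { 'd' }
For S:
  PREDICT(S → d) = { 'd' }
  PREDICT(S → c d c) = { 'c' }
  PREDICT(S → x '-' S) = { 'x' }

All predict sets are disjoint. The grammar IS LL(1).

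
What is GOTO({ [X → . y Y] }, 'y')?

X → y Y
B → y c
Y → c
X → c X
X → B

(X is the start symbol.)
{ [X → y . Y], [Y → . c] }

GOTO(I, 'y') = CLOSURE({ [A → αX.β] : [A → α.Xβ] ∈ I, X = 'y' })

Items with dot before 'y', with the dot advanced:
  [X → . y Y] → [X → y . Y]
Closure of the advanced items:
  [X → y . Y] has the dot before Y: add [Y → . c]

GOTO = { [X → y . Y], [Y → . c] }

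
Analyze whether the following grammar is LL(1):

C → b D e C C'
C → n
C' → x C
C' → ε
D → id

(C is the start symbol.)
A grammar is LL(1) if for each non-terminal N with multiple productions, the predict sets of those productions are pairwise disjoint, where PREDICT(N → α) = (FIRST(α) \ {ε}) ∪ (FOLLOW(N) if α ⇒* ε).

Relevant sets:
  FOLLOW(C') = { $, 'x' }

For C:
  PREDICT(C → b D e C C') = { 'b' }
  PREDICT(C → n) = { 'n' }
For C':
  PREDICT(C' → x C) = { 'x' }
  PREDICT(C' → ε) = { $, 'x' }
D has a single production, so nothing to check there.

Conflict found: Predict set conflict for C': { 'x' }
The grammar is NOT LL(1).

Answer: No. Predict set conflict for C': { 'x' }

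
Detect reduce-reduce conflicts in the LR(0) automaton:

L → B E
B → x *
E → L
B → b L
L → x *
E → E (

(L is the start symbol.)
A reduce-reduce conflict occurs when an LR(0) state has two complete items [A → α .] and [B → β .] — both call for a reduction, and with no lookahead the parser cannot choose between them.

Augment with L' → L and build the canonical LR(0) collection (I0 = CLOSURE({[L' → . L]}), then GOTO on every symbol after a dot until no new states appear). It has 10 states:
  I0: { [B → . b L], [B → . x *], [L → . B E], [L → . x *], [L' → . L] }  — shift
  I1: { [B → . b L], [B → . x *], [E → . E (], [E → . L], [L → . B E], [L → . x *], [L → B . E] }  — shift
  I2: { [L' → L .] }  — accept
  I3: { [B → . b L], [B → . x *], [B → b . L], [L → . B E], [L → . x *] }  — shift
  I4: { [B → x . *], [L → x . *] }  — shift
  I5: { [B → x * .], [L → x * .] }  — 2 reduces
  I6: { [B → b L .] }  — reduce
  I7: { [E → E . (], [L → B E .] }  — shift, reduce
  I8: { [E → L .] }  — reduce
  I9: { [E → E ( .] }  — reduce

I5 contains complete items [B → x * .], [L → x * .] — reduce-reduce conflict.

Answer: Yes — I5: [B → x * .] vs [L → x * .]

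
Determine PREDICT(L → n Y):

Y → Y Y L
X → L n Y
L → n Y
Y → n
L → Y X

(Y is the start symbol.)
PREDICT(L → n Y) = (FIRST(RHS) \ {ε}) ∪ (FOLLOW(L) if ε ∈ FIRST(RHS), i.e. RHS ⇒* ε)
FIRST(n Y) = { 'n' }
ε ∉ FIRST(n Y), so FOLLOW(L) is not added.
PREDICT(L → n Y) = { 'n' }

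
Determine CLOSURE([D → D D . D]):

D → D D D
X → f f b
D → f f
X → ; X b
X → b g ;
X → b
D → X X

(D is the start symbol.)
{ [D → . D D D], [D → . X X], [D → . f f], [D → D D . D], [X → . ; X b], [X → . b g ;], [X → . b], [X → . f f b] }

Start with: [D → D D . D]
  [D → D D . D] has the dot before D: add [D → . D D D], [D → . f f], [D → . X X]
  [D → . X X] has the dot before X: add [X → . f f b], [X → . ; X b], [X → . b g ;], [X → . b]
No further items can be added.

CLOSURE = { [D → . D D D], [D → . X X], [D → . f f], [D → D D . D], [X → . ; X b], [X → . b g ;], [X → . b], [X → . f f b] }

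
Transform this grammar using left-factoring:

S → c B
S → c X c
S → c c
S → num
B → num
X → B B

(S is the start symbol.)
Left-factoring transforms A → αβ₁ | αβ₂ into A → αA' and A' → β₁ | β₂
(α is the longest common prefix among the alternatives). Repeat until
no nonterminal has two alternatives with a common prefix.

Round 1: S has alternatives sharing prefix 'c'. Introduce S': S → c S'
  Add: S' → B
  Add: S' → X c
  Add: S' → c

No remaining common prefixes — done.

Resulting grammar:
S → c S'
S' → B
S' → X c
S' → c
S → num
B → num
X → B B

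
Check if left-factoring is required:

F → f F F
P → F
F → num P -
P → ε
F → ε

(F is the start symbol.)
No, left-factoring is not needed

Left-factoring is needed when two productions for the same non-terminal
share a common prefix on the right-hand side.

Productions for F:
  F → f F F
  F → num P -
  F → ε
Productions for P:
  P → F
  P → ε

No common prefixes found.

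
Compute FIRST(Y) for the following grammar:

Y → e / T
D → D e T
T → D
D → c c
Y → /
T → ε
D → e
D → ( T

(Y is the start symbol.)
{ '/', 'e' }

From Y → e / T:
  - e is a terminal: add 'e' and stop
From Y → /:
  - '/' is a terminal: add '/' and stop

Collecting: FIRST(Y) = { '/', 'e' }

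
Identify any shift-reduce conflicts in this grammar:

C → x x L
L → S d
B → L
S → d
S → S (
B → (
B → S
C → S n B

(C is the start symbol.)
A shift-reduce conflict occurs when an LR(0) state has both:
  - a complete (reduce) item [A → α .] (dot at the end), and
  - a shift item [B → β . c γ] (dot before a terminal).

Augment with C' → C and build the canonical LR(0) collection (I0 = CLOSURE({[C' → . C]}), then GOTO on every symbol after a dot until no new states appear). It has 15 states:
  I0: { [C → . S n B], [C → . x x L], [C' → . C], [S → . S (], [S → . d] }  — shift
  I1: { [C' → C .] }  — accept
  I2: { [C → S . n B], [S → S . (] }  — shift
  I3: { [S → d .] }  — reduce
  I4: { [C → x . x L] }  — shift
  I5: { [C → x x . L], [L → . S d], [S → . S (], [S → . d] }  — shift
  I6: { [C → x x L .] }  — reduce
  I7: { [L → S . d], [S → S . (] }  — shift
  I8: { [S → S ( .] }  — reduce
  I9: { [L → S d .] }  — reduce
  I10: { [B → . (], [B → . L], [B → . S], [C → S n . B], [L → . S d], [S → . S (], [S → . d] }  — shift
  I11: { [B → ( .] }  — reduce
  I12: { [C → S n B .] }  — reduce
  I13: { [B → L .] }  — reduce
  I14: { [B → S .], [L → S . d], [S → S . (] }  — shift, reduce

I14 contains reduce item [B → S .] and shift items [L → S . d], [S → S . (] — shift-reduce conflict.

Answer: Yes — I14: [B → S .] vs [L → S . d]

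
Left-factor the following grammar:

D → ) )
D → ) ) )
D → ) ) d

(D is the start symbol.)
Left-factoring transforms A → αβ₁ | αβ₂ into A → αA' and A' → β₁ | β₂
(α is the longest common prefix among the alternatives). Repeat until
no nonterminal has two alternatives with a common prefix.

Round 1: D has alternatives sharing prefix ') )'. Introduce D': D → ) ) D'
  Add: D' → ε
  Add: D' → )
  Add: D' → d

No remaining common prefixes — done.

Resulting grammar:
D → ) ) D'
D' → ε
D' → )
D' → d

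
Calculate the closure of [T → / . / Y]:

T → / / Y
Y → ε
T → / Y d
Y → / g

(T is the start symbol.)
{ [T → / . / Y] }

Start with: [T → / . / Y]
The dot precedes the terminal '/', so nothing is added.

CLOSURE = { [T → / . / Y] }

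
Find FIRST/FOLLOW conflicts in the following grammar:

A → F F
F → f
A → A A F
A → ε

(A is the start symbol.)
A FIRST/FOLLOW conflict occurs when a non-terminal N has a nullable alternative N → β (β ⇒* ε) and another alternative N → α with FIRST(α) ∩ FOLLOW(N) ≠ ∅: on such a lookahead the parser cannot decide between expanding α and letting N vanish via β.

Nullable non-terminals: A.
FIRST sets used below: FIRST(F) = { 'f' }, FIRST(A) = { 'f', ε }

A: nullable alternative(s) A → ε; FOLLOW(A) = { $, 'f' }
  A → F F: FIRST \ {ε} = { 'f' } — overlaps FOLLOW(A) on { 'f' }: CONFLICT
  A → A A F: FIRST \ {ε} = { 'f' } — overlaps FOLLOW(A) on { 'f' }: CONFLICT
  A → ε: FIRST \ {ε} = { } — this is the only nullable alternative, skip

F has no nullable alternative, so no FIRST/FOLLOW check is needed there.

So the grammar has 2 FIRST/FOLLOW conflicts (marked CONFLICT above).

Answer: Yes. A → F F with FOLLOW(A) on { 'f' }; A → A A F with FOLLOW(A) on { 'f' }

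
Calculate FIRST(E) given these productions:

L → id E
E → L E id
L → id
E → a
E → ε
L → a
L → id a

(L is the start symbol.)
{ 'a', 'id', ε }

FIRST sets of the other non-terminals involved (by the same procedure, iterated to a fixed point):
  FIRST(L) = { 'a', 'id' }

From E → L E id:
  - L is a non-terminal: add FIRST(L) \ {ε} = { 'a', 'id' }
    L is not nullable, so stop
From E → a:
  - a is a terminal: add 'a' and stop
From E → ε:
  - ε-production, so ε ∈ FIRST(E)

Collecting: FIRST(E) = { 'a', 'id', ε }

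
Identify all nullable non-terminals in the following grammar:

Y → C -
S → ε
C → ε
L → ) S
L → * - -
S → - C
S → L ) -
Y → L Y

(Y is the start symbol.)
{ 'C', 'S' }

A non-terminal is nullable if it can derive ε (the empty string): either it has an ε-production, or it has a production whose right-hand side consists entirely of nullable non-terminals.

ε-productions: S → ε, C → ε
So S, C are immediately nullable.
No further non-terminal can be added: every production for the remaining non-terminals contains a terminal or a non-nullable non-terminal.
Nullable = { 'C', 'S' }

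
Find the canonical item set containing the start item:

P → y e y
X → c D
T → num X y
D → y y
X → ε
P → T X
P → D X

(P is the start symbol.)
First, augment the grammar with P' → P
I₀ = CLOSURE({ [P' → . P] }):
  [P' → . P] has the dot before P: add [P → . y e y], [P → . T X], [P → . D X]
  [P → . T X] has the dot before T: add [T → . num X y]
  [P → . D X] has the dot before D: add [D → . y y]
No further items can be added.

I₀ = { [D → . y y], [P → . D X], [P → . T X], [P → . y e y], [P' → . P], [T → . num X y] }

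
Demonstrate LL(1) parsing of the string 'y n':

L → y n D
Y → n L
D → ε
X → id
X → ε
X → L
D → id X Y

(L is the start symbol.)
LL(1) parsing maintains a stack (initially the start symbol over $) and the input. At each step: if the stack top is a terminal, match it against the current input token; if it is a non-terminal N, replace it with the RHS of M[N, lookahead] (the unique production whose predict set contains the lookahead).

Stack is shown with the top on the left.

Stack    Input  Action
----------------------
L $      y n $  output L → y n D
y n D $  y n $  match 'y'
n D $    n $    match 'n'
D $      $      output D → ε
$        $      accept

The string is accepted.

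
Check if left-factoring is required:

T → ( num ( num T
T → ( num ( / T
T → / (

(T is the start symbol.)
Yes, T has productions with common prefix '( num ('

Left-factoring is needed when two productions for the same non-terminal
share a common prefix on the right-hand side.

Productions for T:
  T → ( num ( num T
  T → ( num ( / T
  T → / (

Found common prefix '( num (' in productions for T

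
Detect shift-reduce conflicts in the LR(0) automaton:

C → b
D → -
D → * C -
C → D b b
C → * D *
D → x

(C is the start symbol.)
A shift-reduce conflict occurs when an LR(0) state has both:
  - a complete (reduce) item [A → α .] (dot at the end), and
  - a shift item [B → β . c γ] (dot before a terminal).

Augment with C' → C and build the canonical LR(0) collection (I0 = CLOSURE({[C' → . C]}), then GOTO on every symbol after a dot until no new states appear). It has 13 states:
  I0: { [C → . * D *], [C → . D b b], [C → . b], [C' → . C], [D → . * C -], [D → . -], [D → . x] }  — shift
  I1: { [C → * . D *], [C → . * D *], [C → . D b b], [C → . b], [D → * . C -], [D → . * C -], [D → . -], [D → . x] }  — shift
  I2: { [D → - .] }  — reduce
  I3: { [C' → C .] }  — accept
  I4: { [C → D . b b] }  — shift
  I5: { [C → b .] }  — reduce
  I6: { [D → x .] }  — reduce
  I7: { [C → D b . b] }  — shift
  I8: { [C → D b b .] }  — reduce
  I9: { [D → * C . -] }  — shift
  I10: { [C → * D . *], [C → D . b b] }  — shift
  I11: { [C → * D * .] }  — reduce
  I12: { [D → * C - .] }  — reduce

No state contains both a complete item and a shift item.

Answer: No shift-reduce conflicts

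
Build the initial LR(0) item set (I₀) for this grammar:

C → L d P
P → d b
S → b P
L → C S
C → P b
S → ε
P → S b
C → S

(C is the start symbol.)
{ [C → . L d P], [C → . P b], [C → . S], [C' → . C], [L → . C S], [P → . S b], [P → . d b], [S → . b P], [S → .] }

First, augment the grammar with C' → C
I₀ = CLOSURE({ [C' → . C] }):
  [C' → . C] has the dot before C: add [C → . L d P], [C → . P b], [C → . S]
  [C → . L d P] has the dot before L: add [L → . C S]
  [C → . P b] has the dot before P: add [P → . d b], [P → . S b]
  [C → . S] has the dot before S: add [S → . b P], [S → .]
No further items can be added.

I₀ = { [C → . L d P], [C → . P b], [C → . S], [C' → . C], [L → . C S], [P → . S b], [P → . d b], [S → . b P], [S → .] }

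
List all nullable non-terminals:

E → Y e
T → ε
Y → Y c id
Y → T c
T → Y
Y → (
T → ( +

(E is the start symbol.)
{ 'T' }

A non-terminal is nullable if it can derive ε (the empty string): either it has an ε-production, or it has a production whose right-hand side consists entirely of nullable non-terminals.

ε-productions: T → ε
So T is immediately nullable.
No further non-terminal can be added: every production for the remaining non-terminals contains a terminal or a non-nullable non-terminal.
Nullable = { 'T' }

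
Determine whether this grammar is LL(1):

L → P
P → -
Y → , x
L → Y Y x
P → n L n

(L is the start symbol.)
Relevant sets:
  FIRST(P) = { '-', 'n' }
  FIRST(Y) = { ',' }

For L:
  PREDICT(L → P) = { '-', 'n' }
  PREDICT(L → Y Y x) = { ',' }
For P:
  PREDICT(P → '-') = { '-' }
  PREDICT(P → n L n) = { 'n' }
Y has a single production, so nothing to check there.

All predict sets are disjoint. The grammar IS LL(1).

Answer: Yes, the grammar is LL(1).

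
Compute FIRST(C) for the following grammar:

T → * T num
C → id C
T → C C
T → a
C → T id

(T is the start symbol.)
{ '*', 'a', 'id' }

FIRST sets of the other non-terminals involved (by the same procedure, iterated to a fixed point):
  FIRST(T) = { '*', 'a', 'id' }

From C → id C:
  - id is a terminal: add 'id' and stop
From C → T id:
  - T is a non-terminal: add FIRST(T) \ {ε} = { '*', 'a', 'id' }
    T is not nullable, so stop

Collecting: FIRST(C) = { '*', 'a', 'id' }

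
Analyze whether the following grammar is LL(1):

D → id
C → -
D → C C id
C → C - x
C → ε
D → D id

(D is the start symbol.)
No. Predict set conflict for D: { 'id' }

Relevant sets:
  FIRST(C) = { '-', ε }
  FIRST(D) = { '-', 'id' }
  FOLLOW(C) = { '-', 'id' }

For D:
  PREDICT(D → id) = { 'id' }
  PREDICT(D → C C id) = { '-', 'id' }
  PREDICT(D → D id) = { '-', 'id' }
For C:
  PREDICT(C → '-') = { '-' }
  PREDICT(C → C '-' x) = { '-' }
  PREDICT(C → ε) = { '-', 'id' }

Conflict found: Predict set conflict for D: { 'id' }
The grammar is NOT LL(1).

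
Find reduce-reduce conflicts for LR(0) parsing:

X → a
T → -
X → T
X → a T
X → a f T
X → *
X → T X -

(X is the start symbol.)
No reduce-reduce conflicts

A reduce-reduce conflict occurs when an LR(0) state has two complete items [A → α .] and [B → β .] — both call for a reduction, and with no lookahead the parser cannot choose between them.

Augment with X' → X and build the canonical LR(0) collection (I0 = CLOSURE({[X' → . X]}), then GOTO on every symbol after a dot until no new states appear). It has 11 states:
  I0: { [T → . -], [X → . *], [X → . T X -], [X → . T], [X → . a T], [X → . a f T], [X → . a], [X' → . X] }  — shift
  I1: { [X → * .] }  — reduce
  I2: { [T → - .] }  — reduce
  I3: { [T → . -], [X → . *], [X → . T X -], [X → . T], [X → . a T], [X → . a f T], [X → . a], [X → T . X -], [X → T .] }  — shift, reduce
  I4: { [X' → X .] }  — accept
  I5: { [T → . -], [X → a . T], [X → a . f T], [X → a .] }  — shift, reduce
  I6: { [X → a T .] }  — reduce
  I7: { [T → . -], [X → a f . T] }  — shift
  I8: { [X → a f T .] }  — reduce
  I9: { [X → T X . -] }  — shift
  I10: { [X → T X - .] }  — reduce

No state contains more than one complete item.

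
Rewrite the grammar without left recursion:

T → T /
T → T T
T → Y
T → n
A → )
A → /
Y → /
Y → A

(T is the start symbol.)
T is directly left-recursive. The standard transformation for
  A → A α₁ | ... | A α_m | β₁ | ... | β_n
is
  A  → β₁ A' | ... | β_n A'
  A' → α₁ A' | ... | α_m A' | ε

T → Y becomes T → Y T'
T → n becomes T → n T'
T → T / becomes T' → / T'
T → T T becomes T' → T T'
Add T' → ε

Productions for other non-terminals are unchanged:
  A → )
  A → /
  Y → /
  Y → A

Resulting grammar:
T → Y T'
T → n T'
T' → / T'
T' → T T'
T' → ε
A → )
A → /
Y → /
Y → A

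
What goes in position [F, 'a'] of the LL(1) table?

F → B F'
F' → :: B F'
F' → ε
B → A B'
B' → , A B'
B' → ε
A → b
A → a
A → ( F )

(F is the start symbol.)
F → B F'

To find M[F, 'a'], we find productions for F where 'a' is in the predict set (PREDICT(N → α) = (FIRST(α) \ {ε}) ∪ (FOLLOW(N) if α ⇒* ε)).

Relevant sets:
  FIRST(B) = { '(', 'a', 'b' }

F → B F': PREDICT = { '(', 'a', 'b' }
  'a' is in predict set, so this production goes in M[F, 'a']

M[F, 'a'] = F → B F'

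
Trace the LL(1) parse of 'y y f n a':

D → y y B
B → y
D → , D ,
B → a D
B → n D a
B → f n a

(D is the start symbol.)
Stack is shown with the top on the left.

Stack    Input        Action
----------------------------
D $      y y f n a $  output D → y y B
y y B $  y y f n a $  match 'y'
y B $    y f n a $    match 'y'
B $      f n a $      output B → f n a
f n a $  f n a $      match 'f'
n a $    n a $        match 'n'
a $      a $          match 'a'
$        $            accept

The string is accepted.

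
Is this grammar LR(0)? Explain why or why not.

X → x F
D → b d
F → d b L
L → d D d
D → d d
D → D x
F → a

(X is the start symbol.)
Yes, the grammar is LR(0)

A grammar is LR(0) if no state in the canonical LR(0) collection has:
  - both a shift item (dot before a terminal) and a complete item (shift-reduce conflict), or
  - two or more complete items (reduce-reduce conflict; the accept item [X' → X .] counts as a complete item here).

Augment with X' → X and build the canonical LR(0) collection (I0 = CLOSURE({[X' → . X]}), then GOTO on every symbol after a dot until no new states appear). It has 16 states:
  I0: { [X → . x F], [X' → . X] }  — shift
  I1: { [X' → X .] }  — accept
  I2: { [F → . a], [F → . d b L], [X → x . F] }  — shift
  I3: { [X → x F .] }  — reduce
  I4: { [F → a .] }  — reduce
  I5: { [F → d . b L] }  — shift
  I6: { [F → d b . L], [L → . d D d] }  — shift
  I7: { [F → d b L .] }  — reduce
  I8: { [D → . D x], [D → . b d], [D → . d d], [L → d . D d] }  — shift
  I9: { [D → D . x], [L → d D . d] }  — shift
  I10: { [D → b . d] }  — shift
  I11: { [D → d . d] }  — shift
  I12: { [D → d d .] }  — reduce
  I13: { [D → b d .] }  — reduce
  I14: { [L → d D d .] }  — reduce
  I15: { [D → D x .] }  — reduce

Every state is either a pure shift/goto state or contains exactly one complete item and nothing to shift — no conflicts. The grammar is LR(0).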